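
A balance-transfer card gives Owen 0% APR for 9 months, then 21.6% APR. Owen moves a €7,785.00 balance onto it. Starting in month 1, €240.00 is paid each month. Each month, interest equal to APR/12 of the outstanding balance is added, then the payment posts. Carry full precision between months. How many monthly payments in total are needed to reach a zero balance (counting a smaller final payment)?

40 months

Promo months 1–9 at r₀ = 0%/12 = 0; months 10+ at r₁ = 21.6%/12 = 0.018.
After month 9 (no interest yet): B = €7,785.00 − 9·€240.00 = €5,625.00.
Then at r₁ with €240.00/mo: n₂ = −ln(1 − r₁·B/P)/ln(1+r₁) ≈ 30.72 → 31 more payments.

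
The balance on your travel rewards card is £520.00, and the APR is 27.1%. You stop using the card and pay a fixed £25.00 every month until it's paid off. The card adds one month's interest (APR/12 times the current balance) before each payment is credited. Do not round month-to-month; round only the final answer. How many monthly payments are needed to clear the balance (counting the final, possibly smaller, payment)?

29 payments

Monthly rate r = 27.1%/12 = 2.25833% = 0.0225833.
Recurrence: B ← B·(1+r) − £25.00.
Month 1: interest £11.74; balance after payment £506.74.
Month 2: interest £11.44; balance after payment £493.19.
Closed form: n = −ln(1 − rB₀/P)/ln(1+r) = −ln(0.53027)/ln(1.02258) ≈ 28.406, so the balance reaches zero during payment 29.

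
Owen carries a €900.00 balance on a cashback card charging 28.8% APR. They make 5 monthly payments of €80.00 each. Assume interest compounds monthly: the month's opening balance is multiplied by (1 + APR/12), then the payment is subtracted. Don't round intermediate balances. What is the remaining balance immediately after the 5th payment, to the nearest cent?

€593.64

Monthly rate r = 28.8%/12 = 2.4% = 0.024.
Each month: B ← B·(1+r) − €80.00.
Month 1: interest €21.60; balance after payment €841.60.
Month 2: interest €20.20; balance after payment €781.80.
Month 3: interest €18.76; balance after payment €720.56.
Month 4: interest €17.29; balance after payment €657.86.
Month 5: interest €15.79; balance after payment €593.64.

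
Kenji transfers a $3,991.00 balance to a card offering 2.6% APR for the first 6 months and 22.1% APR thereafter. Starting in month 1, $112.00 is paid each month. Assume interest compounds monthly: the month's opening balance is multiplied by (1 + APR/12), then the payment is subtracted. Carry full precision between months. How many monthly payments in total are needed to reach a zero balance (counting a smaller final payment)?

51 months

Promo months 1–6 at r₀ = 2.6%/12 = 0.00216667; months 7+ at r₁ = 22.1%/12 = 0.0184167.
After month 6: iterate B ← B·(1+r₀) − $112.00 for 6 months → $3,367.51.
Then at r₁ with $112.00/mo: n₂ = −ln(1 − r₁·B/P)/ln(1+r₁) ≈ 44.21 → 45 more payments.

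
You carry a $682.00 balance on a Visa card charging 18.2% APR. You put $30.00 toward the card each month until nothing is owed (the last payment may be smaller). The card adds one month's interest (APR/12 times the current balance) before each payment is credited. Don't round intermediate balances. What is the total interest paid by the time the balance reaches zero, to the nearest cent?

$160.65

Monthly rate r = 18.2%/12 = 1.51667% = 0.0151667.
Payoff takes n = ⌈−ln(1 − rB₀/P)/ln(1+r)⌉ = ⌈28.088⌉ = 29 payments; the last is $2.65.
Total paid = 28·$30.00 + $2.65 = $842.65.
Total interest = total paid − principal = $842.65 − $682.00 = $160.65.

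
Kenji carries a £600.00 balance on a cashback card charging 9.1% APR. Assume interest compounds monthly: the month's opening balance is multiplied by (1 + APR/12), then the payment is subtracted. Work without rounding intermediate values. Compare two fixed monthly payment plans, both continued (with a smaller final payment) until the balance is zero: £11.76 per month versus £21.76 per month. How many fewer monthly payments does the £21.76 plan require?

33 fewer payments

Monthly rate r = 9.1%/12 = 0.758333% = 0.00758333.
At £11.76/mo: n = ⌈−ln(1 − rB₀/P)/ln(1+r)⌉ = 65 payments (last £8.93); total interest = total paid − £600.00 = £161.57.
At £21.76/mo: 32 payments (last £1.12); total interest £75.68.
Payments saved = 65 − 32 = 33.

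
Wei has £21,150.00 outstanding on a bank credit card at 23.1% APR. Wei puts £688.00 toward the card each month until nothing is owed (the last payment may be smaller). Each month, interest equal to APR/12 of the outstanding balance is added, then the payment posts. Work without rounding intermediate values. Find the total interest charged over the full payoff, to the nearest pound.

£11,178

Monthly rate r = 23.1%/12 = 1.925% = 0.01925.
Payoff takes n = ⌈−ln(1 − rB₀/P)/ln(1+r)⌉ = ⌈46.988⌉ = 47 payments; the last is £679.84.
Total paid = 46·£688.00 + £679.84 = £32,327.84.
Total interest = total paid − principal = £32,327.84 − £21,150.00 = £11,177.84.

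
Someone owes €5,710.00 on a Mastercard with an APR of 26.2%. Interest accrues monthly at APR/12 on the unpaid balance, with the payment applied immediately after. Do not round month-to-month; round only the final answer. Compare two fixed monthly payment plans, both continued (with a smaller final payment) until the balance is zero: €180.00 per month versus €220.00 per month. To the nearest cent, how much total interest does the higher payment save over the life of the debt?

Monthly rate r = 26.2%/12 = 2.18333% = 0.0218333.
At €180.00/mo: n = ⌈−ln(1 − rB₀/P)/ln(1+r)⌉ = 55 payments (last €111.28); total interest = total paid − €5,710.00 = €4,121.28.
At €220.00/mo: 39 payments (last €158.63); total interest €2,808.63.
Interest saved = €4,121.28 − €2,808.63 = €1,312.65.

€1,312.65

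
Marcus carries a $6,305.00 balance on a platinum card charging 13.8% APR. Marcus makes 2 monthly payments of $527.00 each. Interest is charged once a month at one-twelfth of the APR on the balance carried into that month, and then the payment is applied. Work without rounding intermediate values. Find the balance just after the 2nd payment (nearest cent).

$5,390.79

Monthly rate r = 13.8%/12 = 1.15% = 0.0115.
Each month: B ← B·(1+r) − $527.00.
Month 1: interest $72.51; balance after payment $5,850.51.
Month 2: interest $67.28; balance after payment $5,390.79.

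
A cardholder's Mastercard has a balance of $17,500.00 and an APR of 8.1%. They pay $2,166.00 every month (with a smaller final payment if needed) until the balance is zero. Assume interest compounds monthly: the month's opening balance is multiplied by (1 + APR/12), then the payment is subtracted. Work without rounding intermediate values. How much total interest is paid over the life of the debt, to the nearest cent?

Monthly rate r = 8.1%/12 = 0.675% = 0.00675.
Payoff takes n = ⌈−ln(1 − rB₀/P)/ln(1+r)⌉ = ⌈8.336⌉ = 9 payments; the last is $729.57.
Total paid = 8·$2,166.00 + $729.57 = $18,057.57.
Total interest = total paid − principal = $18,057.57 − $17,500.00 = $557.57.

$557.57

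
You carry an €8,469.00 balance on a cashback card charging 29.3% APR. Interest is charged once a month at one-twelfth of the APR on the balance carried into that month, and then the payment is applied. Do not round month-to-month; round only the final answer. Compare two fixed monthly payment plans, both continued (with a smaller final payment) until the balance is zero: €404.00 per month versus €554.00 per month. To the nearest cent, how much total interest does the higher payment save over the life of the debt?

€1,279.35

Monthly rate r = 29.3%/12 = 2.44167% = 0.0244167.
At €404.00/mo: n = ⌈−ln(1 − rB₀/P)/ln(1+r)⌉ = 30 payments (last €294.75); total interest = total paid − €8,469.00 = €3,541.75.
At €554.00/mo: 20 payments (last €205.40); total interest €2,262.40.
Interest saved = €3,541.75 − €2,262.40 = €1,279.35.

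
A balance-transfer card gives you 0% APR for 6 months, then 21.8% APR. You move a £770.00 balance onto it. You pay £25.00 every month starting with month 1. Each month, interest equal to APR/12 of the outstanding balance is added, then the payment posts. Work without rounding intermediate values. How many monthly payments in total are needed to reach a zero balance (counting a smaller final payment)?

40 payments

Promo months 1–6 at r₀ = 0%/12 = 0; months 7+ at r₁ = 21.8%/12 = 0.0181667.
After month 6 (no interest yet): B = £770.00 − 6·£25.00 = £620.00.
Then at r₁ with £25.00/mo: n₂ = −ln(1 − r₁·B/P)/ln(1+r₁) ≈ 33.26 → 34 more payments.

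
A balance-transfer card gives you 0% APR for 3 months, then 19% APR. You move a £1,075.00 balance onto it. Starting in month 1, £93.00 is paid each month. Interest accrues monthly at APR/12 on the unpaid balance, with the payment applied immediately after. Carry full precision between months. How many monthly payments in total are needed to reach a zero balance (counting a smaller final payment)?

13 months

Promo months 1–3 at r₀ = 0%/12 = 0; months 4+ at r₁ = 19%/12 = 0.0158333.
After month 3 (no interest yet): B = £1,075.00 − 3·£93.00 = £796.00.
Then at r₁ with £93.00/mo: n₂ = −ln(1 − r₁·B/P)/ln(1+r₁) ≈ 9.27 → 10 more payments.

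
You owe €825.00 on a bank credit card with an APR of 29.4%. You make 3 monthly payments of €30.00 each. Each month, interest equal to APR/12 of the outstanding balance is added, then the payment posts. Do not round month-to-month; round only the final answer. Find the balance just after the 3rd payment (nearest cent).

€794.91

Monthly rate r = 29.4%/12 = 2.45% = 0.0245.
Each month: B ← B·(1+r) − €30.00.
Month 1: interest €20.21; balance after payment €815.21.
Month 2: interest €19.97; balance after payment €805.19.
Month 3: interest €19.73; balance after payment €794.91.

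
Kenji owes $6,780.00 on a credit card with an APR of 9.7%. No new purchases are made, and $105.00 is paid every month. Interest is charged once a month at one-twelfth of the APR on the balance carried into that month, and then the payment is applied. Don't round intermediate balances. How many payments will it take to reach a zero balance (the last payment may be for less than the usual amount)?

Monthly rate r = 9.7%/12 = 0.808333% = 0.00808333.
Recurrence: B ← B·(1+r) − $105.00.
Month 1: interest $54.80; balance after payment $6,729.81.
Month 2: interest $54.40; balance after payment $6,679.20.
Closed form: n = −ln(1 − rB₀/P)/ln(1+r) = −ln(0.47805)/ln(1.00808) ≈ 91.673, so the balance reaches zero during payment 92.

92 payments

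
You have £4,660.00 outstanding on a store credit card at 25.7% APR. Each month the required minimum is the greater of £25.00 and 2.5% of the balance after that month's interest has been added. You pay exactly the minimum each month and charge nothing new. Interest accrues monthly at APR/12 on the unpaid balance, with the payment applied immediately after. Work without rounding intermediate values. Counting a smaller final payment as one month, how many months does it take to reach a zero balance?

465 months

Monthly rate r = 25.7%/12 = 2.14167% = 0.0214167.
While 2.5% of the post-interest balance exceeds £25.00, each month B ← (B·(1+r))·(1 − 0.025), i.e. B shrinks by the factor (1+r)·0.975 = 0.99588.
This holds for months 1–379. Entering month 380 the balance is £975.10; 2.5% of the post-interest balance is now below £25.00, so the flat £25.00 minimum applies from here.
From month 380 a fixed £25.00 at rate r clears £975.10 in 86 more payments. Total: 379 + 86 = 465 months.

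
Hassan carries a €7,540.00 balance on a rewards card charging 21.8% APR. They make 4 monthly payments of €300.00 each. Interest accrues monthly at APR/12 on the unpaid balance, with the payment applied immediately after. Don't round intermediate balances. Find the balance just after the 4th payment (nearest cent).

Monthly rate r = 21.8%/12 = 1.81667% = 0.0181667.
Each month: B ← B·(1+r) − €300.00.
Month 1: interest €136.98; balance after payment €7,376.98.
Month 2: interest €134.02; balance after payment €7,210.99.
Month 3: interest €131.00; balance after payment €7,041.99.
Month 4: interest €127.93; balance after payment €6,869.92.

€6,869.92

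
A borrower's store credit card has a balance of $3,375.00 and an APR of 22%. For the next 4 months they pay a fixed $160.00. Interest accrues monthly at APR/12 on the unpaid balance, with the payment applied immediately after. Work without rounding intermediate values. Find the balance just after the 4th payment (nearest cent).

$2,971.57

Monthly rate r = 22%/12 = 1.83333% = 0.0183333.
Each month: B ← B·(1+r) − $160.00.
Month 1: interest $61.88; balance after payment $3,276.88.
Month 2: interest $60.08; balance after payment $3,176.95.
Month 3: interest $58.24; balance after payment $3,075.20.
Month 4: interest $56.38; balance after payment $2,971.57.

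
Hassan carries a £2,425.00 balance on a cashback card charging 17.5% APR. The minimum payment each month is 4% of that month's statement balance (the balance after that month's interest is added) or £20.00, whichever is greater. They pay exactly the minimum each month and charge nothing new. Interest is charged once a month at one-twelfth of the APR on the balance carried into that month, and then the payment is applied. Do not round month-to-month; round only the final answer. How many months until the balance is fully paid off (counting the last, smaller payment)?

Monthly rate r = 17.5%/12 = 1.45833% = 0.0145833.
While 4% of the post-interest balance exceeds £20.00, each month B ← (B·(1+r))·(1 − 0.04), i.e. B shrinks by the factor (1+r)·0.96 = 0.974.
This holds for months 1–61. Entering month 62 the balance is £486.19; 4% of the post-interest balance is now below £20.00, so the flat £20.00 minimum applies from here.
From month 62 a fixed £20.00 at rate r clears £486.19 in 31 more payments. Total: 61 + 31 = 92 months.

92 months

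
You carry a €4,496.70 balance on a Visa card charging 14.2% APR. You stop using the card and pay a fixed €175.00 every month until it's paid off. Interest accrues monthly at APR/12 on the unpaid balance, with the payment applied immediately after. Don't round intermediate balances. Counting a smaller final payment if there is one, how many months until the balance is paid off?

Monthly rate r = 14.2%/12 = 1.18333% = 0.0118333.
Recurrence: B ← B·(1+r) − €175.00.
Month 1: interest €53.21; balance after payment €4,374.91.
Month 2: interest €51.77; balance after payment €4,251.68.
Closed form: n = −ln(1 − rB₀/P)/ln(1+r) = −ln(0.69594)/ln(1.01183) ≈ 30.814, so the balance reaches zero during payment 31.

31 payments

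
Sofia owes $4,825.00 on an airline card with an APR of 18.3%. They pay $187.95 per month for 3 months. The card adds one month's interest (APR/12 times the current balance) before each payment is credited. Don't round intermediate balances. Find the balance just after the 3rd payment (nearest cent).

Monthly rate r = 18.3%/12 = 1.525% = 0.01525.
Each month: B ← B·(1+r) − $187.95.
Month 1: interest $73.58; balance after payment $4,710.63.
Month 2: interest $71.84; balance after payment $4,594.52.
Month 3: interest $70.07; balance after payment $4,476.63.

$4,476.63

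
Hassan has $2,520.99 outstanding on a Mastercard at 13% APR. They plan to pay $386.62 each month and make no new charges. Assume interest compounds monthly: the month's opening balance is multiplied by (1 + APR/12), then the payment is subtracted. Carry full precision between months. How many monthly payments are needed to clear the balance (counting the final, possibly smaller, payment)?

7 months

Monthly rate r = 13%/12 = 1.08333% = 0.0108333.
Recurrence: B ← B·(1+r) − $386.62.
Month 1: interest $27.31; balance after payment $2,161.68.
Month 2: interest $23.42; balance after payment $1,798.48.
Closed form: n = −ln(1 − rB₀/P)/ln(1+r) = −ln(0.92936)/ln(1.01083) ≈ 6.799, so the balance reaches zero during payment 7.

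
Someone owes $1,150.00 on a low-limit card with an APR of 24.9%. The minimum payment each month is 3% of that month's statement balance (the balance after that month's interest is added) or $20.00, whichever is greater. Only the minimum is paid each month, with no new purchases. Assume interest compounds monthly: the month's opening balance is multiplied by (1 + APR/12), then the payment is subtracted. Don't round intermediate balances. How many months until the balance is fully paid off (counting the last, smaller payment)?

Monthly rate r = 24.9%/12 = 2.075% = 0.02075.
While 3% of the post-interest balance exceeds $20.00, each month B ← (B·(1+r))·(1 − 0.03), i.e. B shrinks by the factor (1+r)·0.97 = 0.99013.
This holds for months 1–58. Entering month 59 the balance is $646.82; 3% of the post-interest balance is now below $20.00, so the flat $20.00 minimum applies from here.
From month 59 a fixed $20.00 at rate r clears $646.82 in 55 more payments. Total: 58 + 55 = 113 months.

113 months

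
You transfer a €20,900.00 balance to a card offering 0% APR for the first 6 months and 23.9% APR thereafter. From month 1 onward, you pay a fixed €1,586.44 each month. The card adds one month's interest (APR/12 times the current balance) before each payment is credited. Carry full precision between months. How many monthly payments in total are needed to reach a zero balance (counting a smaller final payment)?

Promo months 1–6 at r₀ = 0%/12 = 0; months 7+ at r₁ = 23.9%/12 = 0.0199167.
After month 6 (no interest yet): B = €20,900.00 − 6·€1,586.44 = €11,381.36.
Then at r₁ with €1,586.44/mo: n₂ = −ln(1 − r₁·B/P)/ln(1+r₁) ≈ 7.82 → 8 more payments.

14 payments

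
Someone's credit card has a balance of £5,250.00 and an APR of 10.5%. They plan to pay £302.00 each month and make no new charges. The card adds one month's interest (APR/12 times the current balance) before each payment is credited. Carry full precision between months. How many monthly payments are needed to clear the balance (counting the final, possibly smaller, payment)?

19 payments

Monthly rate r = 10.5%/12 = 0.875% = 0.00875.
Recurrence: B ← B·(1+r) − £302.00.
Month 1: interest £45.94; balance after payment £4,993.94.
Month 2: interest £43.70; balance after payment £4,735.63.
Closed form: n = −ln(1 − rB₀/P)/ln(1+r) = −ln(0.84789)/ln(1.00875) ≈ 18.940, so the balance reaches zero during payment 19.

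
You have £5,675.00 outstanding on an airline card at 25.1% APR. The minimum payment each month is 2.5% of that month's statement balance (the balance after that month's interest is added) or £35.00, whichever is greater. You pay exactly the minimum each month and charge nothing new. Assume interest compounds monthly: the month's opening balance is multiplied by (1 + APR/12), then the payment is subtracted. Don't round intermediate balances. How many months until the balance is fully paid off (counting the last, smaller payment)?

391 months

Monthly rate r = 25.1%/12 = 2.09167% = 0.0209167.
While 2.5% of the post-interest balance exceeds £35.00, each month B ← (B·(1+r))·(1 − 0.025), i.e. B shrinks by the factor (1+r)·0.975 = 0.99539.
This holds for months 1–308. Entering month 309 the balance is £1,368.98; 2.5% of the post-interest balance is now below £35.00, so the flat £35.00 minimum applies from here.
From month 309 a fixed £35.00 at rate r clears £1,368.98 in 83 more payments. Total: 308 + 83 = 391 months.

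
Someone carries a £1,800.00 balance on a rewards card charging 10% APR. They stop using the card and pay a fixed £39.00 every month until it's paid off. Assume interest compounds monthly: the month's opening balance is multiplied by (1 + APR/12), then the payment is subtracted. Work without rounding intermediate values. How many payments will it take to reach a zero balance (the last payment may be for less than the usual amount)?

59 months

Monthly rate r = 10%/12 = 0.833333% = 0.00833333.
Recurrence: B ← B·(1+r) − £39.00.
Month 1: interest £15.00; balance after payment £1,776.00.
Month 2: interest £14.80; balance after payment £1,751.80.
Closed form: n = −ln(1 − rB₀/P)/ln(1+r) = −ln(0.61538)/ln(1.00833) ≈ 58.503, so the balance reaches zero during payment 59.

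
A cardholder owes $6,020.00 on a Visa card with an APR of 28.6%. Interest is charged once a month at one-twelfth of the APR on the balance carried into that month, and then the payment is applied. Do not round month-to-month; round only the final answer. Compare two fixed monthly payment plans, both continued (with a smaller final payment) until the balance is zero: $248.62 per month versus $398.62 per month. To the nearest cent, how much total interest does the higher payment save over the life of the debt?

Monthly rate r = 28.6%/12 = 2.38333% = 0.0238333.
At $248.62/mo: n = ⌈−ln(1 − rB₀/P)/ln(1+r)⌉ = 37 payments (last $134.42); total interest = total paid − $6,020.00 = $3,064.74.
At $398.62/mo: 19 payments (last $376.22); total interest $1,531.38.
Interest saved = $3,064.74 − $1,531.38 = $1,533.36.

$1,533.36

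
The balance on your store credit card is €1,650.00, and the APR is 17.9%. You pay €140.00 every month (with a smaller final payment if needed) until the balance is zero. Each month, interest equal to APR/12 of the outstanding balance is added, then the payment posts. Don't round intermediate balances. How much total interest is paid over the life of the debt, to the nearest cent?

€178.21

Monthly rate r = 17.9%/12 = 1.49167% = 0.0149167.
Payoff takes n = ⌈−ln(1 − rB₀/P)/ln(1+r)⌉ = ⌈13.058⌉ = 14 payments; the last is €8.21.
Total paid = 13·€140.00 + €8.21 = €1,828.21.
Total interest = total paid − principal = €1,828.21 − €1,650.00 = €178.21.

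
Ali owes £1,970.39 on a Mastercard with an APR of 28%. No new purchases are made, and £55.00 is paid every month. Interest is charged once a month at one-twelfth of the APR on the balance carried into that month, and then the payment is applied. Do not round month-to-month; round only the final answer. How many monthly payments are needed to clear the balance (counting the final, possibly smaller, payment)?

79 months

Monthly rate r = 28%/12 = 2.33333% = 0.0233333.
Recurrence: B ← B·(1+r) − £55.00.
Month 1: interest £45.98; balance after payment £1,961.37.
Month 2: interest £45.77; balance after payment £1,952.13.
Closed form: n = −ln(1 − rB₀/P)/ln(1+r) = −ln(0.16408)/ln(1.02333) ≈ 78.361, so the balance reaches zero during payment 79.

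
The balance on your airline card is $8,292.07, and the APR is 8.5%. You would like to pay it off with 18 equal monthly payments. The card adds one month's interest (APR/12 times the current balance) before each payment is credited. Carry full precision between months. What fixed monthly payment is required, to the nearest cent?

Monthly rate r = 8.5%/12 = 0.708333% = 0.00708333.
Level-payment amortization: P = B₀·r / (1 − (1+r)^(−n)) = 8292.07·0.00708333 / (1 − 1.00708^(−18)).
Denominator 1 − (1+r)^(−18) = 0.119310855.
P = 58.7355 / 0.119310855 ≈ 492.29.

$492.29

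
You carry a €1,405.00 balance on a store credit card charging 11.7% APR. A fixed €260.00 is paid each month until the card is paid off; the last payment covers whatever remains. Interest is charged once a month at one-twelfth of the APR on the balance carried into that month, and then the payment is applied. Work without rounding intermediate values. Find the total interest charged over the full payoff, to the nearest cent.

Monthly rate r = 11.7%/12 = 0.975% = 0.00975.
Payoff takes n = ⌈−ln(1 − rB₀/P)/ln(1+r)⌉ = ⌈5.578⌉ = 6 payments; the last is €150.70.
Total paid = 5·€260.00 + €150.70 = €1,450.70.
Total interest = total paid − principal = €1,450.70 − €1,405.00 = €45.70.

€45.70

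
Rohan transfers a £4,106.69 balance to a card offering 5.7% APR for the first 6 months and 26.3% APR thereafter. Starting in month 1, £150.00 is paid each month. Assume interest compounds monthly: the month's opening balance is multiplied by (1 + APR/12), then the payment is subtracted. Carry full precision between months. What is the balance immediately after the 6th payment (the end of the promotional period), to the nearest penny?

Promo months 1–6 at r₀ = 5.7%/12 = 0.00475; months 7+ at r₁ = 26.3%/12 = 0.0219167.
After month 6: iterate B ← B·(1+r₀) − £150.00 for 6 months → £3,314.37.

£3,314.37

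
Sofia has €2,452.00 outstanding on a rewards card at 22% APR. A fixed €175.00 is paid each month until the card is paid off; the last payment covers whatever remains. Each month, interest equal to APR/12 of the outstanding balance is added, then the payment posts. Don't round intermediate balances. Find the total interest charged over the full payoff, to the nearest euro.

€408

Monthly rate r = 22%/12 = 1.83333% = 0.0183333.
Payoff takes n = ⌈−ln(1 − rB₀/P)/ln(1+r)⌉ = ⌈16.342⌉ = 17 payments; the last is €60.23.
Total paid = 16·€175.00 + €60.23 = €2,860.23.
Total interest = total paid − principal = €2,860.23 − €2,452.00 = €408.23.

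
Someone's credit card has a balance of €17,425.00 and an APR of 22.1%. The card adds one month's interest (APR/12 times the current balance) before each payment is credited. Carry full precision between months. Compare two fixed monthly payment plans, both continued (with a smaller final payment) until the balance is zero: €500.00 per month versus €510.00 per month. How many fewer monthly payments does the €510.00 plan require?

Monthly rate r = 22.1%/12 = 1.84167% = 0.0184167.
At €500.00/mo: n = ⌈−ln(1 − rB₀/P)/ln(1+r)⌉ = 57 payments (last €131.59); total interest = total paid − €17,425.00 = €10,706.59.
At €510.00/mo: 55 payments (last €189.35); total interest €10,304.35.
Payments saved = 57 − 55 = 2.

2 fewer payments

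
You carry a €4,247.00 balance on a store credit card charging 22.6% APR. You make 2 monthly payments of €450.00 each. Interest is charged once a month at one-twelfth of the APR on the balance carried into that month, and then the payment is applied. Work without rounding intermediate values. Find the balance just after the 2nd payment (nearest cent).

Monthly rate r = 22.6%/12 = 1.88333% = 0.0188333.
Each month: B ← B·(1+r) − €450.00.
Month 1: interest €79.99; balance after payment €3,876.99.
Month 2: interest €73.02; balance after payment €3,500.00.

€3,500.00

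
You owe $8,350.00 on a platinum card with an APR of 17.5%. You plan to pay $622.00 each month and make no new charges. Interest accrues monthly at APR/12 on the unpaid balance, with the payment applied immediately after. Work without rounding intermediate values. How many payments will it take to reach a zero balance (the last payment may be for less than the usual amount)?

Monthly rate r = 17.5%/12 = 1.45833% = 0.0145833.
Recurrence: B ← B·(1+r) − $622.00.
Month 1: interest $121.77; balance after payment $7,849.77.
Month 2: interest $114.48; balance after payment $7,342.25.
Closed form: n = −ln(1 − rB₀/P)/ln(1+r) = −ln(0.80423)/ln(1.01458) ≈ 15.049, so the balance reaches zero during payment 16.

16 payments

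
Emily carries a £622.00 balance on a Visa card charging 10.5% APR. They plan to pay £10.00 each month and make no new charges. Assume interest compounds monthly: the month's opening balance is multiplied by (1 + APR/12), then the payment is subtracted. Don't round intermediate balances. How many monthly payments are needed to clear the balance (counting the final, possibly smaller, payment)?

Monthly rate r = 10.5%/12 = 0.875% = 0.00875.
Recurrence: B ← B·(1+r) − £10.00.
Month 1: interest £5.44; balance after payment £617.44.
Month 2: interest £5.40; balance after payment £612.85.
Closed form: n = −ln(1 − rB₀/P)/ln(1+r) = −ln(0.45575)/ln(1.00875) ≈ 90.199, so the balance reaches zero during payment 91.

91 payments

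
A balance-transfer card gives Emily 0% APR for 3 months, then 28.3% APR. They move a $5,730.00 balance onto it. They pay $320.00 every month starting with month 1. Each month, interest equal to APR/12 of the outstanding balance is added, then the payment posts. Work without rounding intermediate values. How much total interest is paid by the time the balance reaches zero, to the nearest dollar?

$1,177

Promo months 1–3 at r₀ = 0%/12 = 0; months 4+ at r₁ = 28.3%/12 = 0.0235833.
After month 3 (no interest yet): B = $5,730.00 − 3·$320.00 = $4,770.00.
Then at r₁ with $320.00/mo: n₂ = −ln(1 − r₁·B/P)/ln(1+r₁) ≈ 18.58 → 19 more payments.
Total paid = 21·$320.00 + $187.36 = $6,907.36; interest = $6,907.36 − $5,730.00 = $1,177.36.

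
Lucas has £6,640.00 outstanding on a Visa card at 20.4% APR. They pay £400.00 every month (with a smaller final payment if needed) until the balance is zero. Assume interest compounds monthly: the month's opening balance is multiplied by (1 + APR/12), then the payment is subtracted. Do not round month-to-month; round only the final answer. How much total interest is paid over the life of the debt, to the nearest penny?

£1,228.39

Monthly rate r = 20.4%/12 = 1.7% = 0.017.
Payoff takes n = ⌈−ln(1 − rB₀/P)/ln(1+r)⌉ = ⌈19.669⌉ = 20 payments; the last is £268.39.
Total paid = 19·£400.00 + £268.39 = £7,868.39.
Total interest = total paid − principal = £7,868.39 − £6,640.00 = £1,228.39.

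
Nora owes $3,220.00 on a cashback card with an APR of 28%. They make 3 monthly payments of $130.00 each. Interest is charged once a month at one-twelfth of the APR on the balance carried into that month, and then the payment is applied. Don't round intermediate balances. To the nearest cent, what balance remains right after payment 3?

$3,051.53

Monthly rate r = 28%/12 = 2.33333% = 0.0233333.
Each month: B ← B·(1+r) − $130.00.
Month 1: interest $75.13; balance after payment $3,165.13.
Month 2: interest $73.85; balance after payment $3,108.99.
Month 3: interest $72.54; balance after payment $3,051.53.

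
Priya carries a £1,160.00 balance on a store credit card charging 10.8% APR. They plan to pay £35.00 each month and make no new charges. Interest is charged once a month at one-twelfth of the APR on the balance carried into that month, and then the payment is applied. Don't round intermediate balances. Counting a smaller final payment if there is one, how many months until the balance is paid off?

Monthly rate r = 10.8%/12 = 0.9% = 0.009.
Recurrence: B ← B·(1+r) − £35.00.
Month 1: interest £10.44; balance after payment £1,135.44.
Month 2: interest £10.22; balance after payment £1,110.66.
Closed form: n = −ln(1 − rB₀/P)/ln(1+r) = −ln(0.70171)/ln(1.009) ≈ 39.536, so the balance reaches zero during payment 40.

40 months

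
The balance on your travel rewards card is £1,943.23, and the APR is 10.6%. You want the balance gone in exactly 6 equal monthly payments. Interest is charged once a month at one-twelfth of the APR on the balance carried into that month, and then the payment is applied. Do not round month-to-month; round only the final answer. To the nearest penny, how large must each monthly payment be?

£333.96

Monthly rate r = 10.6%/12 = 0.883333% = 0.00883333.
Level-payment amortization: P = B₀·r / (1 − (1+r)^(−n)) = 1943.23·0.00883333 / (1 − 1.00883^(−6)).
Denominator 1 − (1+r)^(−6) = 0.0513992606.
P = 17.1652 / 0.0513992606 ≈ 333.96.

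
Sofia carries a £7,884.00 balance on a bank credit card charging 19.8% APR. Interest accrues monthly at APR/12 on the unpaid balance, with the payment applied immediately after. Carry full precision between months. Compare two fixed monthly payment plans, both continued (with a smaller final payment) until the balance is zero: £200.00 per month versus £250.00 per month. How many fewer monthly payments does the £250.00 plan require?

Monthly rate r = 19.8%/12 = 1.65% = 0.0165.
At £200.00/mo: n = ⌈−ln(1 − rB₀/P)/ln(1+r)⌉ = 65 payments (last £45.12); total interest = total paid − £7,884.00 = £4,961.12.
At £250.00/mo: 45 payments (last £223.39); total interest £3,339.39.
Payments saved = 65 − 45 = 20.

20 fewer payments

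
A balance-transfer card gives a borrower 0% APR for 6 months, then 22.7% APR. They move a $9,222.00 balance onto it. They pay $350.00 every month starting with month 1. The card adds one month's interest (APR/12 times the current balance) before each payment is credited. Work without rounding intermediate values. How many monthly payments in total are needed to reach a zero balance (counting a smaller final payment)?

Promo months 1–6 at r₀ = 0%/12 = 0; months 7+ at r₁ = 22.7%/12 = 0.0189167.
After month 6 (no interest yet): B = $9,222.00 − 6·$350.00 = $7,122.00.
Then at r₁ with $350.00/mo: n₂ = −ln(1 − r₁·B/P)/ln(1+r₁) ≈ 25.93 → 26 more payments.

32 payments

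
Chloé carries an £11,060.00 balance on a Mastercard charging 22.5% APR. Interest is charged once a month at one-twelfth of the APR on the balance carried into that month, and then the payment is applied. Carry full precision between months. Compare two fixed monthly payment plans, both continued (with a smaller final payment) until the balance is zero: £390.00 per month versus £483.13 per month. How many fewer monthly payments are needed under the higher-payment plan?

Monthly rate r = 22.5%/12 = 1.875% = 0.01875.
At £390.00/mo: n = ⌈−ln(1 − rB₀/P)/ln(1+r)⌉ = 41 payments (last £329.18); total interest = total paid − £11,060.00 = £4,869.18.
At £483.13/mo: 31 payments (last £91.23); total interest £3,525.13.
Payments saved = 41 − 31 = 10.

10 fewer payments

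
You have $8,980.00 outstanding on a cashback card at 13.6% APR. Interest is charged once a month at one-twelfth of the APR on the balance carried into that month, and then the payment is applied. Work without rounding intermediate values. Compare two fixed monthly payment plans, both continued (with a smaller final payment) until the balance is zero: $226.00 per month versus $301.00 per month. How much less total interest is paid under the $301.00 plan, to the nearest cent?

Monthly rate r = 13.6%/12 = 1.13333% = 0.0113333.
At $226.00/mo: n = ⌈−ln(1 − rB₀/P)/ln(1+r)⌉ = 54 payments (last $22.95); total interest = total paid − $8,980.00 = $3,020.95.
At $301.00/mo: 37 payments (last $186.34); total interest $2,042.34.
Interest saved = $3,020.95 − $2,042.34 = $978.61.

$978.61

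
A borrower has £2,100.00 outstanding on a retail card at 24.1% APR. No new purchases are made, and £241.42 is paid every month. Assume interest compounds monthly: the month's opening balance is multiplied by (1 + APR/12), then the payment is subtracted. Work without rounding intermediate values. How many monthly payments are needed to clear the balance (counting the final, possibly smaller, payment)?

Monthly rate r = 24.1%/12 = 2.00833% = 0.0200833.
Recurrence: B ← B·(1+r) − £241.42.
Month 1: interest £42.18; balance after payment £1,900.76.
Month 2: interest £38.17; balance after payment £1,697.51.
Closed form: n = −ln(1 − rB₀/P)/ln(1+r) = −ln(0.8253)/ln(1.02008) ≈ 9.656, so the balance reaches zero during payment 10.

10 payments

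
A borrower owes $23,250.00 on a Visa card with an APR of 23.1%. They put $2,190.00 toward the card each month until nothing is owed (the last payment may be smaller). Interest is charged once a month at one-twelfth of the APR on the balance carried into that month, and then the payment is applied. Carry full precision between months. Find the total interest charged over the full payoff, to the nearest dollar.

$3,009

Monthly rate r = 23.1%/12 = 1.925% = 0.01925.
Payoff takes n = ⌈−ln(1 − rB₀/P)/ln(1+r)⌉ = ⌈11.990⌉ = 12 payments; the last is $2,168.59.
Total paid = 11·$2,190.00 + $2,168.59 = $26,258.59.
Total interest = total paid − principal = $26,258.59 − $23,250.00 = $3,008.59.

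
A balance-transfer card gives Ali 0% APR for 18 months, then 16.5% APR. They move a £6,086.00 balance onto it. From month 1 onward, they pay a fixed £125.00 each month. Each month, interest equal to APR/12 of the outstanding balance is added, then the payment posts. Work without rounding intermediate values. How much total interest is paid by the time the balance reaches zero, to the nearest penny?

Promo months 1–18 at r₀ = 0%/12 = 0; months 19+ at r₁ = 16.5%/12 = 0.01375.
After month 18 (no interest yet): B = £6,086.00 − 18·£125.00 = £3,836.00.
Then at r₁ with £125.00/mo: n₂ = −ln(1 − r₁·B/P)/ln(1+r₁) ≈ 40.14 → 41 more payments.
Total paid = 58·£125.00 + £17.12 = £7,267.12; interest = £7,267.12 − £6,086.00 = £1,181.12.

£1,181.12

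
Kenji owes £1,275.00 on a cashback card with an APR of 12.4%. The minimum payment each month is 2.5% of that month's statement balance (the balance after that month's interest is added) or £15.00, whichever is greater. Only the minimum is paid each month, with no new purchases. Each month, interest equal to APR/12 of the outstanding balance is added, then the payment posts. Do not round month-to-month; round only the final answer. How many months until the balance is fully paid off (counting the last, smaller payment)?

102 months

Monthly rate r = 12.4%/12 = 1.03333% = 0.0103333.
While 2.5% of the post-interest balance exceeds £15.00, each month B ← (B·(1+r))·(1 − 0.025), i.e. B shrinks by the factor (1+r)·0.975 = 0.98507.
This holds for months 1–51. Entering month 52 the balance is £592.17; 2.5% of the post-interest balance is now below £15.00, so the flat £15.00 minimum applies from here.
From month 52 a fixed £15.00 at rate r clears £592.17 in 51 more payments. Total: 51 + 51 = 102 months.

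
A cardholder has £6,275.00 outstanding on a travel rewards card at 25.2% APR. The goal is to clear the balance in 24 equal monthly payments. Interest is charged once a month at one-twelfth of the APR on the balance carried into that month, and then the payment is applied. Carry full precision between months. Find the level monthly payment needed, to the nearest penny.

£335.54

Monthly rate r = 25.2%/12 = 2.1% = 0.021.
Level-payment amortization: P = B₀·r / (1 − (1+r)^(−n)) = 6275.00·0.021 / (1 − 1.021^(−24)).
Denominator 1 − (1+r)^(−24) = 0.392729492.
P = 131.775 / 0.392729492 ≈ 335.54.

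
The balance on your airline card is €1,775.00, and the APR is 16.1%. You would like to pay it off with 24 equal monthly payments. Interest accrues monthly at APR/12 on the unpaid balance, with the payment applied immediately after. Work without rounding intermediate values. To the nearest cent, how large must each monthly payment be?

€86.99

Monthly rate r = 16.1%/12 = 1.34167% = 0.0134167.
Level-payment amortization: P = B₀·r / (1 − (1+r)^(−n)) = 1775.00·0.0134167 / (1 − 1.01342^(−24)).
Denominator 1 − (1+r)^(−24) = 0.273748601.
P = 23.8146 / 0.273748601 ≈ 86.99.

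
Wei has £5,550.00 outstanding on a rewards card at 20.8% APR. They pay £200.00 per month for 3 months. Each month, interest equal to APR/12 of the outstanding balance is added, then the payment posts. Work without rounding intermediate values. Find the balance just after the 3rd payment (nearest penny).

£5,233.17

Monthly rate r = 20.8%/12 = 1.73333% = 0.0173333.
Each month: B ← B·(1+r) − £200.00.
Month 1: interest £96.20; balance after payment £5,446.20.
Month 2: interest £94.40; balance after payment £5,340.60.
Month 3: interest £92.57; balance after payment £5,233.17.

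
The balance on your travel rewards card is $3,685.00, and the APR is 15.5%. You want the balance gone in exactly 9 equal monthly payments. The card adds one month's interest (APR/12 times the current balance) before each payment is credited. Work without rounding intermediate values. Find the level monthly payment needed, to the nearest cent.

$436.34

Monthly rate r = 15.5%/12 = 1.29167% = 0.0129167.
Level-payment amortization: P = B₀·r / (1 − (1+r)^(−n)) = 3685.00·0.0129167 / (1 − 1.01292^(−9)).
Denominator 1 − (1+r)^(−9) = 0.109084436.
P = 47.5979 / 0.109084436 ≈ 436.34.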